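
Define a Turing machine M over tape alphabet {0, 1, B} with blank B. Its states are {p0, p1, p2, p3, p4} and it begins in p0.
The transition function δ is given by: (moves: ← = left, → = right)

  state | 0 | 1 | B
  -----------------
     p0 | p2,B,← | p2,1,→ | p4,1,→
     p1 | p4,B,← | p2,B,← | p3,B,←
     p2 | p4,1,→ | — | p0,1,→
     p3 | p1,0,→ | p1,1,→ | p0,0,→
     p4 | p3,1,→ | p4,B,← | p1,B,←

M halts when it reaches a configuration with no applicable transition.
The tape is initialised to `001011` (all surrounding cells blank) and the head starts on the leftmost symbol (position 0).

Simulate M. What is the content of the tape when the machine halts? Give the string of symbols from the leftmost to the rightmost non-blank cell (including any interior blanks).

state=p0 head=0 tape=BBBBB[0]01011   (p0,0)→(p2,B,←)
state=p2 head=-1 tape=BBBB[B]B01011   (p2,B)→(p0,1,→)
state=p0 head=0 tape=BBBB1[B]01011   (p0,B)→(p4,1,→)
state=p4 head=1 tape=BBBB11[0]1011   (p4,0)→(p3,1,→)
state=p3 head=2 tape=BBBB111[1]011   (p3,1)→(p1,1,→)
state=p1 head=3 tape=BBBB1111[0]11   (p1,0)→(p4,B,←)
state=p4 head=2 tape=BBBB111[1]B11   (p4,1)→(p4,B,←)
state=p4 head=1 tape=BBBB11[1]BB11   (p4,1)→(p4,B,←)
state=p4 head=0 tape=BBBB1[1]BBB11   (p4,1)→(p4,B,←)
state=p4 head=-1 tape=BBBB[1]BBBB11   (p4,1)→(p4,B,←)
state=p4 head=-2 tape=BBB[B]BBBBB11   (p4,B)→(p1,B,←)
state=p1 head=-3 tape=BB[B]BBBBBB11   (p1,B)→(p3,B,←)
state=p3 head=-4 tape=B[B]BBBBBBB11   (p3,B)→(p0,0,→)
state=p0 head=-3 tape=B0[B]BBBBBB11   (p0,B)→(p4,1,→)
state=p4 head=-2 tape=B01[B]BBBBB11   (p4,B)→(p1,B,←)
state=p1 head=-3 tape=B0[1]BBBBBB11   (p1,1)→(p2,B,←)
state=p2 head=-4 tape=B[0]BBBBBBB11   (p2,0)→(p4,1,→)
state=p4 head=-3 tape=B1[B]BBBBBB11   (p4,B)→(p1,B,←)
state=p1 head=-4 tape=B[1]BBBBBBB11   (p1,1)→(p2,B,←)
state=p2 head=-5 tape=[B]BBBBBBBB11   (p2,B)→(p0,1,→)
state=p0 head=-4 tape=1[B]BBBBBBB11   (p0,B)→(p4,1,→)
state=p4 head=-3 tape=11[B]BBBBBB11   (p4,B)→(p1,B,←)
state=p1 head=-4 tape=1[1]BBBBBBB11   (p1,1)→(p2,B,←)
state=p2 head=-5 tape=[1]BBBBBBBB11
The non-blank tape span at halt is 1BBBBBBBB11.

1BBBBBBBB11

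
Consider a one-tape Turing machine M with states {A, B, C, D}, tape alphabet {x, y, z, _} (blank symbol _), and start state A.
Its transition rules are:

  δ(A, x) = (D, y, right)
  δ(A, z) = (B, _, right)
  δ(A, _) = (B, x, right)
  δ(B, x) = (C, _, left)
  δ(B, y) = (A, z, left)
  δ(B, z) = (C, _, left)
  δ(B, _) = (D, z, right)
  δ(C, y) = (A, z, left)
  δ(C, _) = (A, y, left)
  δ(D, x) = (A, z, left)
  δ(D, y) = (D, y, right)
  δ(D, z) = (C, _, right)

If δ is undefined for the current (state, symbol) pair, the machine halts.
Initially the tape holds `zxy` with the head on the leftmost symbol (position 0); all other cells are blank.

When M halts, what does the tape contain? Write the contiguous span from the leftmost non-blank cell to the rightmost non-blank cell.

yyx

state=A head=0 tape=_[z]xy   (A,z)→(B,_,right)
state=B head=1 tape=__[x]y   (B,x)→(C,_,left)
state=C head=0 tape=_[_]_y   (C,_)→(A,y,left)
state=A head=-1 tape=[_]y_y   (A,_)→(B,x,right)
state=B head=0 tape=x[y]_y   (B,y)→(A,z,left)
state=A head=-1 tape=[x]z_y   (A,x)→(D,y,right)
state=D head=0 tape=y[z]_y   (D,z)→(C,_,right)
state=C head=1 tape=y_[_]y   (C,_)→(A,y,left)
state=A head=0 tape=y[_]yy   (A,_)→(B,x,right)
state=B head=1 tape=yx[y]y   (B,y)→(A,z,left)
state=A head=0 tape=y[x]zy   (A,x)→(D,y,right)
state=D head=1 tape=yy[z]y   (D,z)→(C,_,right)
state=C head=2 tape=yy_[y]   (C,y)→(A,z,left)
state=A head=1 tape=yy[_]z   (A,_)→(B,x,right)
state=B head=2 tape=yyx[z]   (B,z)→(C,_,left)
state=C head=1 tape=yy[x]_
The non-blank tape span at halt is yyx.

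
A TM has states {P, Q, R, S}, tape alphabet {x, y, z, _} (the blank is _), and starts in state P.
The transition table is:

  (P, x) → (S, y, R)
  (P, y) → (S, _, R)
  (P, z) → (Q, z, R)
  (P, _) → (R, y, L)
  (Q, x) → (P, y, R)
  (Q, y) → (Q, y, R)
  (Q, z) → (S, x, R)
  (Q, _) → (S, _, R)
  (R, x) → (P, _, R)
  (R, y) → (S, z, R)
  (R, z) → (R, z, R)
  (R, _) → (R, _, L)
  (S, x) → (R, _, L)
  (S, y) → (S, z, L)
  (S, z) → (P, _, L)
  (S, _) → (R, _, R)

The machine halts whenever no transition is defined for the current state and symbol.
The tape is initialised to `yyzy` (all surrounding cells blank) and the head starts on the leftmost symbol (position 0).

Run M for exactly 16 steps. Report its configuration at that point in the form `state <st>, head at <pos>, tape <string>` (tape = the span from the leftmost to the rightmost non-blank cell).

state=P head=0 tape=[y]yzy__   (P,y)→(S,_,R)
state=S head=1 tape=_[y]zy__   (S,y)→(S,z,L)
state=S head=0 tape=[_]zzy__   (S,_)→(R,_,R)
state=R head=1 tape=_[z]zy__   (R,z)→(R,z,R)
state=R head=2 tape=_z[z]y__   (R,z)→(R,z,R)
state=R head=3 tape=_zz[y]__   (R,y)→(S,z,R)
state=S head=4 tape=_zzz[_]_   (S,_)→(R,_,R)
state=R head=5 tape=_zzz_[_]   (R,_)→(R,_,L)
state=R head=4 tape=_zzz[_]_   (R,_)→(R,_,L)
state=R head=3 tape=_zz[z]__   (R,z)→(R,z,R)
state=R head=4 tape=_zzz[_]_   (R,_)→(R,_,L)
state=R head=3 tape=_zz[z]__   (R,z)→(R,z,R)
state=R head=4 tape=_zzz[_]_   (R,_)→(R,_,L)
state=R head=3 tape=_zz[z]__   (R,z)→(R,z,R)
state=R head=4 tape=_zzz[_]_   (R,_)→(R,_,L)
state=R head=3 tape=_zz[z]__   (R,z)→(R,z,R)
state=R head=4 tape=_zzz[_]_
After 16 steps: state R, head at 4, tape zzz.

state R, head at 4, tape zzz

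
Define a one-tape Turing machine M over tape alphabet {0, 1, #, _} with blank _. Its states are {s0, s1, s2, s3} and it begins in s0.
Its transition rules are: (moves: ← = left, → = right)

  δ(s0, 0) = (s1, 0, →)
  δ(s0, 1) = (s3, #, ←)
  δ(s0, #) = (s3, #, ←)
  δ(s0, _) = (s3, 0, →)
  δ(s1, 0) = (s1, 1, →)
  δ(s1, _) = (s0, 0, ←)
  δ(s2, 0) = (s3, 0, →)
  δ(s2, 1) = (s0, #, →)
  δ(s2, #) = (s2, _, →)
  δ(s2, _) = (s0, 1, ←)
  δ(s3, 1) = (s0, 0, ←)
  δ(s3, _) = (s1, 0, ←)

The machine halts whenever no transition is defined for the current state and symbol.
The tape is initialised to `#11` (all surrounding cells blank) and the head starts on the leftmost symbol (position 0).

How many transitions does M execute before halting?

4

state=s0 head=0 tape=___[#]11   (s0,#)→(s3,#,←)
state=s3 head=-1 tape=__[_]#11   (s3,_)→(s1,0,←)
state=s1 head=-2 tape=_[_]0#11   (s1,_)→(s0,0,←)
state=s0 head=-3 tape=[_]00#11   (s0,_)→(s3,0,→)
state=s3 head=-2 tape=0[0]0#11
M halts after 4 transitions.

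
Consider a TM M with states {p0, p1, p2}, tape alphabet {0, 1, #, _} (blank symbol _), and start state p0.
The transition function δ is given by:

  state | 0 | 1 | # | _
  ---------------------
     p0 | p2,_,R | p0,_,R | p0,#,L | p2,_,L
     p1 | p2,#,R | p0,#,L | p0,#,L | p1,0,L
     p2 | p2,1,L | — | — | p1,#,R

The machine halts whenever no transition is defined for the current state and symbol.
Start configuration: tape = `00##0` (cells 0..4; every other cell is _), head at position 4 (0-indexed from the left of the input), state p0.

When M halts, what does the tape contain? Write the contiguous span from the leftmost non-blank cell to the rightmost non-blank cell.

00##_#0

state=p0 head=4 tape=00##[0]__   (p0,0)→(p2,_,R)
state=p2 head=5 tape=00##_[_]_   (p2,_)→(p1,#,R)
state=p1 head=6 tape=00##_#[_]   (p1,_)→(p1,0,L)
state=p1 head=5 tape=00##_[#]0   (p1,#)→(p0,#,L)
state=p0 head=4 tape=00##[_]#0   (p0,_)→(p2,_,L)
state=p2 head=3 tape=00#[#]_#0
The non-blank tape span at halt is 00##_#0.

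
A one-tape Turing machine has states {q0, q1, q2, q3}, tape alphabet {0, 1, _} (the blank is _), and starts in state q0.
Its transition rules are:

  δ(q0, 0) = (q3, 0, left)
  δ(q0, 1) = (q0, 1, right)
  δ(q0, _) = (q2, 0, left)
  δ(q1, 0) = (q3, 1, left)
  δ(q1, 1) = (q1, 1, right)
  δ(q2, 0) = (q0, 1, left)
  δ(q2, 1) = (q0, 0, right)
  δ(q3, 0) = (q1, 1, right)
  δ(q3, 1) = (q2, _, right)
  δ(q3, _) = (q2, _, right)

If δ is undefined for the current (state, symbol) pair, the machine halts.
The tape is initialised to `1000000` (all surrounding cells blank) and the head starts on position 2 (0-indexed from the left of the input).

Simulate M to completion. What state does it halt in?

q2

q0 | 10[0]0000_   read 0 → write 0, move left, go to q3
q3 | 1[0]00000_   read 0 → write 1, move right, go to q1
q1 | 11[0]0000_   read 0 → write 1, move left, go to q3
q3 | 1[1]10000_   read 1 → write _, move right, go to q2
q2 | 1_[1]0000_   read 1 → write 0, move right, go to q0
q0 | 1_0[0]000_   read 0 → write 0, move left, go to q3
q3 | 1_[0]0000_   read 0 → write 1, move right, go to q1
q1 | 1_1[0]000_   read 0 → write 1, move left, go to q3
q3 | 1_[1]1000_   read 1 → write _, move right, go to q2
q2 | 1__[1]000_   read 1 → write 0, move right, go to q0
q0 | 1__0[0]00_   read 0 → write 0, move left, go to q3
q3 | 1__[0]000_   read 0 → write 1, move right, go to q1
q1 | 1__1[0]00_   read 0 → write 1, move left, go to q3
q3 | 1__[1]100_   read 1 → write _, move right, go to q2
q2 | 1___[1]00_   read 1 → write 0, move right, go to q0
q0 | 1___0[0]0_   read 0 → write 0, move left, go to q3
q3 | 1___[0]00_   read 0 → write 1, move right, go to q1
q1 | 1___1[0]0_   read 0 → write 1, move left, go to q3
q3 | 1___[1]10_   read 1 → write _, move right, go to q2
q2 | 1____[1]0_   read 1 → write 0, move right, go to q0
q0 | 1____0[0]_   read 0 → write 0, move left, go to q3
q3 | 1____[0]0_   read 0 → write 1, move right, go to q1
q1 | 1____1[0]_   read 0 → write 1, move left, go to q3
q3 | 1____[1]1_   read 1 → write _, move right, go to q2
q2 | 1_____[1]_   read 1 → write 0, move right, go to q0
q0 | 1_____0[_]   read _ → write 0, move left, go to q2
q2 | 1_____[0]0   read 0 → write 1, move left, go to q0
q0 | 1____[_]10   read _ → write 0, move left, go to q2
q2 | 1___[_]010
No transition is defined for (q2, _); M halts in state q2.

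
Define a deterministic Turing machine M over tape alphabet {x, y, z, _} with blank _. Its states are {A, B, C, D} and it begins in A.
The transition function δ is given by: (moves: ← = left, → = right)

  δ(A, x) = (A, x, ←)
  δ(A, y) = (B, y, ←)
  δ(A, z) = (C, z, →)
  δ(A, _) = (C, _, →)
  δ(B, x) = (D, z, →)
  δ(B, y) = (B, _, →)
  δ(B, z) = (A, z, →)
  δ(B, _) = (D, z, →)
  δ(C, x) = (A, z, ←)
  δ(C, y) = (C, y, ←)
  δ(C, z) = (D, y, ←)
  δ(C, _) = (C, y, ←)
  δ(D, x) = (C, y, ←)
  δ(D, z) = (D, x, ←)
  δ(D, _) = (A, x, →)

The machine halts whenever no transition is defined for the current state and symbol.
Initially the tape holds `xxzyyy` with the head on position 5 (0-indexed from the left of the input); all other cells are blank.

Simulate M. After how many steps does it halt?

A | xxzyy[y]____   read y → write y, move ←, go to B
B | xxzy[y]y____   read y → write _, move →, go to B
B | xxzy_[y]____   read y → write _, move →, go to B
B | xxzy__[_]___   read _ → write z, move →, go to D
D | xxzy__z[_]__   read _ → write x, move →, go to A
A | xxzy__zx[_]_   read _ → write _, move →, go to C
C | xxzy__zx_[_]   read _ → write y, move ←, go to C
C | xxzy__zx[_]y   read _ → write y, move ←, go to C
C | xxzy__z[x]yy   read x → write z, move ←, go to A
A | xxzy__[z]zyy   read z → write z, move →, go to C
C | xxzy__z[z]yy   read z → write y, move ←, go to D
D | xxzy__[z]yyy   read z → write x, move ←, go to D
D | xxzy_[_]xyyy   read _ → write x, move →, go to A
A | xxzy_x[x]yyy   read x → write x, move ←, go to A
A | xxzy_[x]xyyy   read x → write x, move ←, go to A
A | xxzy[_]xxyyy   read _ → write _, move →, go to C
C | xxzy_[x]xyyy   read x → write z, move ←, go to A
A | xxzy[_]zxyyy   read _ → write _, move →, go to C
C | xxzy_[z]xyyy   read z → write y, move ←, go to D
D | xxzy[_]yxyyy   read _ → write x, move →, go to A
A | xxzyx[y]xyyy   read y → write y, move ←, go to B
B | xxzy[x]yxyyy   read x → write z, move →, go to D
D | xxzyz[y]xyyy
M halts after 22 transitions.

22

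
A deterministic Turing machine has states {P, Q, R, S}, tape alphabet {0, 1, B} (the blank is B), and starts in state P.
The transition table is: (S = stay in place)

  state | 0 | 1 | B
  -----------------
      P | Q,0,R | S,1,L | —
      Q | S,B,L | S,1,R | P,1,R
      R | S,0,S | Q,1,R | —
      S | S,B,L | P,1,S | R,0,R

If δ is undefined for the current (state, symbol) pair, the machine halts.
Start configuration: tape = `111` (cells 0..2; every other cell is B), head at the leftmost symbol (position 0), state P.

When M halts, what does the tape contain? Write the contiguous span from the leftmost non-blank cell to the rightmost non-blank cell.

0B111

state=P head=0 tape=BB[1]11   (P,1)→(S,1,L)
state=S head=-1 tape=B[B]111   (S,B)→(R,0,R)
state=R head=0 tape=B0[1]11   (R,1)→(Q,1,R)
state=Q head=1 tape=B01[1]1   (Q,1)→(S,1,R)
state=S head=2 tape=B011[1]   (S,1)→(P,1,S)
state=P head=2 tape=B011[1]   (P,1)→(S,1,L)
state=S head=1 tape=B01[1]1   (S,1)→(P,1,S)
state=P head=1 tape=B01[1]1   (P,1)→(S,1,L)
state=S head=0 tape=B0[1]11   (S,1)→(P,1,S)
state=P head=0 tape=B0[1]11   (P,1)→(S,1,L)
state=S head=-1 tape=B[0]111   (S,0)→(S,B,L)
state=S head=-2 tape=[B]B111   (S,B)→(R,0,R)
state=R head=-1 tape=0[B]111
The non-blank tape span at halt is 0B111.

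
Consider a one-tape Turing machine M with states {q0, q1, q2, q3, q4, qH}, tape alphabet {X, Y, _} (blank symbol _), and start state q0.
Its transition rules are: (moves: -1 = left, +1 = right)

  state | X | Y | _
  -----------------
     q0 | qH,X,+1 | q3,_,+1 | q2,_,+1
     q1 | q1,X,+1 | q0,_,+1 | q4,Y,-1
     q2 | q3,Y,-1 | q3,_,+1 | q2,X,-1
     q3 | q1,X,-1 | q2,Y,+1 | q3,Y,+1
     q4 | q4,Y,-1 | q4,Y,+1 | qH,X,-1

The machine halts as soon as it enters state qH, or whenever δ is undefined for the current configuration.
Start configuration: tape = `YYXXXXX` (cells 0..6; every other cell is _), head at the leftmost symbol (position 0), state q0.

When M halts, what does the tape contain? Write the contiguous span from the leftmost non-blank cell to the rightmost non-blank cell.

YYYYYYX

q0 | [Y]YXXXXX_   read Y → write _, move +1, go to q3
q3 | _[Y]XXXXX_   read Y → write Y, move +1, go to q2
q2 | _Y[X]XXXX_   read X → write Y, move -1, go to q3
q3 | _[Y]YXXXX_   read Y → write Y, move +1, go to q2
q2 | _Y[Y]XXXX_   read Y → write _, move +1, go to q3
q3 | _Y_[X]XXX_   read X → write X, move -1, go to q1
q1 | _Y[_]XXXX_   read _ → write Y, move -1, go to q4
q4 | _[Y]YXXXX_   read Y → write Y, move +1, go to q4
q4 | _Y[Y]XXXX_   read Y → write Y, move +1, go to q4
q4 | _YY[X]XXX_   read X → write Y, move -1, go to q4
q4 | _Y[Y]YXXX_   read Y → write Y, move +1, go to q4
q4 | _YY[Y]XXX_   read Y → write Y, move +1, go to q4
q4 | _YYY[X]XX_   read X → write Y, move -1, go to q4
q4 | _YY[Y]YXX_   read Y → write Y, move +1, go to q4
q4 | _YYY[Y]XX_   read Y → write Y, move +1, go to q4
q4 | _YYYY[X]X_   read X → write Y, move -1, go to q4
q4 | _YYY[Y]YX_   read Y → write Y, move +1, go to q4
q4 | _YYYY[Y]X_   read Y → write Y, move +1, go to q4
q4 | _YYYYY[X]_   read X → write Y, move -1, go to q4
q4 | _YYYY[Y]Y_   read Y → write Y, move +1, go to q4
q4 | _YYYYY[Y]_   read Y → write Y, move +1, go to q4
q4 | _YYYYYY[_]   read _ → write X, move -1, go to qH
qH | _YYYYY[Y]X
The non-blank tape span at halt is YYYYYYX.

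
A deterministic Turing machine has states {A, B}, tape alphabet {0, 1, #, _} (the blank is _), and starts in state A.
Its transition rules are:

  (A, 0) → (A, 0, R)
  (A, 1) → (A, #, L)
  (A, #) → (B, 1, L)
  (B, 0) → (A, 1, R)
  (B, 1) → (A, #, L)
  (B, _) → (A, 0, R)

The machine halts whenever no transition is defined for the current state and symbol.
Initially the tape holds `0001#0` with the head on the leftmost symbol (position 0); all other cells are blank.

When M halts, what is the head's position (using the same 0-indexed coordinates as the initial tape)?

A | _[0]001#0   read 0 → write 0, move R, go to A
A | _0[0]01#0   read 0 → write 0, move R, go to A
A | _00[0]1#0   read 0 → write 0, move R, go to A
A | _000[1]#0   read 1 → write #, move L, go to A
A | _00[0]##0   read 0 → write 0, move R, go to A
A | _000[#]#0   read # → write 1, move L, go to B
B | _00[0]1#0   read 0 → write 1, move R, go to A
A | _001[1]#0   read 1 → write #, move L, go to A
A | _00[1]##0   read 1 → write #, move L, go to A
A | _0[0]###0   read 0 → write 0, move R, go to A
A | _00[#]##0   read # → write 1, move L, go to B
B | _0[0]1##0   read 0 → write 1, move R, go to A
A | _01[1]##0   read 1 → write #, move L, go to A
A | _0[1]###0   read 1 → write #, move L, go to A
A | _[0]####0   read 0 → write 0, move R, go to A
A | _0[#]###0   read # → write 1, move L, go to B
B | _[0]1###0   read 0 → write 1, move R, go to A
A | _1[1]###0   read 1 → write #, move L, go to A
A | _[1]####0   read 1 → write #, move L, go to A
A | [_]#####0
At halt the head is at cell -1.

-1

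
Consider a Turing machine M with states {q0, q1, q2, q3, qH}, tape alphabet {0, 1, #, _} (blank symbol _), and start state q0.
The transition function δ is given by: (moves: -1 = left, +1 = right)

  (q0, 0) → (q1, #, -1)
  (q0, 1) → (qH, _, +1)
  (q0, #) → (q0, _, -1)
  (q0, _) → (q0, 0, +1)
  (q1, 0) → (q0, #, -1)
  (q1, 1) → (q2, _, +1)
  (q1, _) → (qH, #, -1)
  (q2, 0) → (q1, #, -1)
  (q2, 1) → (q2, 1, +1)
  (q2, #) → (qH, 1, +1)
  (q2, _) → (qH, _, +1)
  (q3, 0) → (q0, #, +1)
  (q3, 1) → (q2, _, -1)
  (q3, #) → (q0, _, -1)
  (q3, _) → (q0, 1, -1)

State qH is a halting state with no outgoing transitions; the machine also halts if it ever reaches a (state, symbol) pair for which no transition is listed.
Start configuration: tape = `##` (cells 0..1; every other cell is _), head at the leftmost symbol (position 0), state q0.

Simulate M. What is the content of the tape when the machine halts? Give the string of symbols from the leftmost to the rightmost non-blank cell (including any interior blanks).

state=q0 head=0 tape=____[#]#   (q0,#)→(q0,_,-1)
state=q0 head=-1 tape=___[_]_#   (q0,_)→(q0,0,+1)
state=q0 head=0 tape=___0[_]#   (q0,_)→(q0,0,+1)
state=q0 head=1 tape=___00[#]   (q0,#)→(q0,_,-1)
state=q0 head=0 tape=___0[0]_   (q0,0)→(q1,#,-1)
state=q1 head=-1 tape=___[0]#_   (q1,0)→(q0,#,-1)
state=q0 head=-2 tape=__[_]##_   (q0,_)→(q0,0,+1)
state=q0 head=-1 tape=__0[#]#_   (q0,#)→(q0,_,-1)
state=q0 head=-2 tape=__[0]_#_   (q0,0)→(q1,#,-1)
state=q1 head=-3 tape=_[_]#_#_   (q1,_)→(qH,#,-1)
state=qH head=-4 tape=[_]##_#_
The non-blank tape span at halt is ##_#.

##_#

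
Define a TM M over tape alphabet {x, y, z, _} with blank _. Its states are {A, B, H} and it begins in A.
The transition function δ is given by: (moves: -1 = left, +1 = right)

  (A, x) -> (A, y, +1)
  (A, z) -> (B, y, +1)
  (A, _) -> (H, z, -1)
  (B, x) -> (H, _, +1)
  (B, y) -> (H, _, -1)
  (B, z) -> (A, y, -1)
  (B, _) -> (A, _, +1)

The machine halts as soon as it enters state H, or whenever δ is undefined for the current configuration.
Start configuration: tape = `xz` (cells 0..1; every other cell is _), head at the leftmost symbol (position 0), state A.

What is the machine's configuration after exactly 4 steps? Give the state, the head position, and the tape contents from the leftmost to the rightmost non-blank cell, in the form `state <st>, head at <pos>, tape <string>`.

state=A head=0 tape=[x]z__   (A,x)→(A,y,+1)
state=A head=1 tape=y[z]__   (A,z)→(B,y,+1)
state=B head=2 tape=yy[_]_   (B,_)→(A,_,+1)
state=A head=3 tape=yy_[_]   (A,_)→(H,z,-1)
state=H head=2 tape=yy[_]z
After 4 steps: state H, head at 2, tape yy_z.

state H, head at 2, tape yy_z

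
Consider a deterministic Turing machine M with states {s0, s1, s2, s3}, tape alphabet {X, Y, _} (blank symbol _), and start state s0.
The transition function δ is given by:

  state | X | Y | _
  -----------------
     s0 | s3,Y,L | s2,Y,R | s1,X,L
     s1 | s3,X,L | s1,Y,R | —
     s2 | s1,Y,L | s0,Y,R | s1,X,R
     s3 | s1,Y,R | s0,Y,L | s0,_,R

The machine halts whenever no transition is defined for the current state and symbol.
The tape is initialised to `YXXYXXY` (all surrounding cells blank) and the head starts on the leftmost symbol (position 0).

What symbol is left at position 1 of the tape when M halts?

Y

state=s0 head=0 tape=[Y]XXYXXY_   (s0,Y)→(s2,Y,R)
state=s2 head=1 tape=Y[X]XYXXY_   (s2,X)→(s1,Y,L)
state=s1 head=0 tape=[Y]YXYXXY_   (s1,Y)→(s1,Y,R)
state=s1 head=1 tape=Y[Y]XYXXY_   (s1,Y)→(s1,Y,R)
state=s1 head=2 tape=YY[X]YXXY_   (s1,X)→(s3,X,L)
state=s3 head=1 tape=Y[Y]XYXXY_   (s3,Y)→(s0,Y,L)
state=s0 head=0 tape=[Y]YXYXXY_   (s0,Y)→(s2,Y,R)
state=s2 head=1 tape=Y[Y]XYXXY_   (s2,Y)→(s0,Y,R)
state=s0 head=2 tape=YY[X]YXXY_   (s0,X)→(s3,Y,L)
state=s3 head=1 tape=Y[Y]YYXXY_   (s3,Y)→(s0,Y,L)
state=s0 head=0 tape=[Y]YYYXXY_   (s0,Y)→(s2,Y,R)
state=s2 head=1 tape=Y[Y]YYXXY_   (s2,Y)→(s0,Y,R)
state=s0 head=2 tape=YY[Y]YXXY_   (s0,Y)→(s2,Y,R)
state=s2 head=3 tape=YYY[Y]XXY_   (s2,Y)→(s0,Y,R)
state=s0 head=4 tape=YYYY[X]XY_   (s0,X)→(s3,Y,L)
state=s3 head=3 tape=YYY[Y]YXY_   (s3,Y)→(s0,Y,L)
state=s0 head=2 tape=YY[Y]YYXY_   (s0,Y)→(s2,Y,R)
state=s2 head=3 tape=YYY[Y]YXY_   (s2,Y)→(s0,Y,R)
state=s0 head=4 tape=YYYY[Y]XY_   (s0,Y)→(s2,Y,R)
state=s2 head=5 tape=YYYYY[X]Y_   (s2,X)→(s1,Y,L)
state=s1 head=4 tape=YYYY[Y]YY_   (s1,Y)→(s1,Y,R)
state=s1 head=5 tape=YYYYY[Y]Y_   (s1,Y)→(s1,Y,R)
state=s1 head=6 tape=YYYYYY[Y]_   (s1,Y)→(s1,Y,R)
state=s1 head=7 tape=YYYYYYY[_]
Cell 1 holds Y when M halts.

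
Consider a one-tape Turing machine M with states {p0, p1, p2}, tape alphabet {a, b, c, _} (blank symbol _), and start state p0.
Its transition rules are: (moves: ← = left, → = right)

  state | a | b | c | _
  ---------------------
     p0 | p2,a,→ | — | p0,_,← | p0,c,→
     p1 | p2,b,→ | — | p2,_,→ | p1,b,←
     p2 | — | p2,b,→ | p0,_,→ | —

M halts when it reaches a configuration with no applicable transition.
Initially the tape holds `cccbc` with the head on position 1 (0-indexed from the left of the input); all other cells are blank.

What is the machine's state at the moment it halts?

p0 | __c[c]cbc   read c → write _, move ←, go to p0
p0 | __[c]_cbc   read c → write _, move ←, go to p0
p0 | _[_]__cbc   read _ → write c, move →, go to p0
p0 | _c[_]_cbc   read _ → write c, move →, go to p0
p0 | _cc[_]cbc   read _ → write c, move →, go to p0
p0 | _ccc[c]bc   read c → write _, move ←, go to p0
p0 | _cc[c]_bc   read c → write _, move ←, go to p0
p0 | _c[c]__bc   read c → write _, move ←, go to p0
p0 | _[c]___bc   read c → write _, move ←, go to p0
p0 | [_]____bc   read _ → write c, move →, go to p0
p0 | c[_]___bc   read _ → write c, move →, go to p0
p0 | cc[_]__bc   read _ → write c, move →, go to p0
p0 | ccc[_]_bc   read _ → write c, move →, go to p0
p0 | cccc[_]bc   read _ → write c, move →, go to p0
p0 | ccccc[b]c
No transition is defined for (p0, b); M halts in state p0.

p0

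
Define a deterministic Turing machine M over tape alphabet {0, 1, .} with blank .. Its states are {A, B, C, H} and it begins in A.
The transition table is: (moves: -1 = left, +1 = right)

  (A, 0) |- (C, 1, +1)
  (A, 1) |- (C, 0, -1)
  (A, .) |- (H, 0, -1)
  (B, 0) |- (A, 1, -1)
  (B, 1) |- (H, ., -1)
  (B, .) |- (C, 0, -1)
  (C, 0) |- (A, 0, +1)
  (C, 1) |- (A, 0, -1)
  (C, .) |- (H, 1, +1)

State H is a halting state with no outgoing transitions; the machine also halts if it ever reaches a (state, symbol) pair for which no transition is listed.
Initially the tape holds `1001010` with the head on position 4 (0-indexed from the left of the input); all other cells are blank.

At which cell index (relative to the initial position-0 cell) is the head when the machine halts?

A | 1001[0]10..   read 0 → write 1, move +1, go to C
C | 10011[1]0..   read 1 → write 0, move -1, go to A
A | 1001[1]00..   read 1 → write 0, move -1, go to C
C | 100[1]000..   read 1 → write 0, move -1, go to A
A | 10[0]0000..   read 0 → write 1, move +1, go to C
C | 101[0]000..   read 0 → write 0, move +1, go to A
A | 1010[0]00..   read 0 → write 1, move +1, go to C
C | 10101[0]0..   read 0 → write 0, move +1, go to A
A | 101010[0]..   read 0 → write 1, move +1, go to C
C | 1010101[.].   read . → write 1, move +1, go to H
H | 10101011[.]
At halt the head is at cell 8.

8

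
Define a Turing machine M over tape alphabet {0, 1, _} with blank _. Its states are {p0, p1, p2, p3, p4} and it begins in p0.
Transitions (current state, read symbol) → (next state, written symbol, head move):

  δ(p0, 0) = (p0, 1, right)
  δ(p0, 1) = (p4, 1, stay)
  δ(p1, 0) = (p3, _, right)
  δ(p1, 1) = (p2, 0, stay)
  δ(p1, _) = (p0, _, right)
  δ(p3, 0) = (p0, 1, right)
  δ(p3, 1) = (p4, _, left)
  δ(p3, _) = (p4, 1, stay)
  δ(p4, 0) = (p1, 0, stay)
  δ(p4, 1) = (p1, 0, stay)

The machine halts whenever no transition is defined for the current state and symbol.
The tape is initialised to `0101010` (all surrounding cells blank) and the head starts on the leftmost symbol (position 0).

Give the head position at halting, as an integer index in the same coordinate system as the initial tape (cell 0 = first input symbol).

state=p0 head=0 tape=[0]101010_   (p0,0)→(p0,1,right)
state=p0 head=1 tape=1[1]01010_   (p0,1)→(p4,1,stay)
state=p4 head=1 tape=1[1]01010_   (p4,1)→(p1,0,stay)
state=p1 head=1 tape=1[0]01010_   (p1,0)→(p3,_,right)
state=p3 head=2 tape=1_[0]1010_   (p3,0)→(p0,1,right)
state=p0 head=3 tape=1_1[1]010_   (p0,1)→(p4,1,stay)
state=p4 head=3 tape=1_1[1]010_   (p4,1)→(p1,0,stay)
state=p1 head=3 tape=1_1[0]010_   (p1,0)→(p3,_,right)
state=p3 head=4 tape=1_1_[0]10_   (p3,0)→(p0,1,right)
state=p0 head=5 tape=1_1_1[1]0_   (p0,1)→(p4,1,stay)
state=p4 head=5 tape=1_1_1[1]0_   (p4,1)→(p1,0,stay)
state=p1 head=5 tape=1_1_1[0]0_   (p1,0)→(p3,_,right)
state=p3 head=6 tape=1_1_1_[0]_   (p3,0)→(p0,1,right)
state=p0 head=7 tape=1_1_1_1[_]
At halt the head is at cell 7.

7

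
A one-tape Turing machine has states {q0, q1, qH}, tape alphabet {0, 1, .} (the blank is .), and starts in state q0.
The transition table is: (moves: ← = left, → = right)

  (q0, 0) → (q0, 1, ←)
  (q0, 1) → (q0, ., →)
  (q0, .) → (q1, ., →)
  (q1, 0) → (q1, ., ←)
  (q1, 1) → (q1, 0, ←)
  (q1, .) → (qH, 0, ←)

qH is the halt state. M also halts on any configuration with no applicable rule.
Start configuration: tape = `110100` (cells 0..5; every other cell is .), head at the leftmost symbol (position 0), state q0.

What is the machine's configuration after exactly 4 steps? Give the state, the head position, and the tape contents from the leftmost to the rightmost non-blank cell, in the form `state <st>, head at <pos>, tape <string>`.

q0 | [1]10100   read 1 → write ., move →, go to q0
q0 | .[1]0100   read 1 → write ., move →, go to q0
q0 | ..[0]100   read 0 → write 1, move ←, go to q0
q0 | .[.]1100   read . → write ., move →, go to q1
q1 | ..[1]100
After 4 steps: state q1, head at 2, tape 1100.

state q1, head at 2, tape 1100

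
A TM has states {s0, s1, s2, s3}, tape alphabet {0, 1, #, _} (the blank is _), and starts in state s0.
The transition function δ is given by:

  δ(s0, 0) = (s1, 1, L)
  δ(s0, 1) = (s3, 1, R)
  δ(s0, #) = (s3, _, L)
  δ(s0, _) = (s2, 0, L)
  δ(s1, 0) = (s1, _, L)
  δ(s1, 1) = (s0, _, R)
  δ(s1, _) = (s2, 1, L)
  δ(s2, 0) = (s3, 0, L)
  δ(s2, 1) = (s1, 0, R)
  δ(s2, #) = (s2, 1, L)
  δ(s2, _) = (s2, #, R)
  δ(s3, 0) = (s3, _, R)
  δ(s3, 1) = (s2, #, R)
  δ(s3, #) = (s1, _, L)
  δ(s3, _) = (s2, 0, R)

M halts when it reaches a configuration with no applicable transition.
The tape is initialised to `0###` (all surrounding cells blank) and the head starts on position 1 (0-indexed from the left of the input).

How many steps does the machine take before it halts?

s0 | 0[#]##_   read # → write _, move L, go to s3
s3 | [0]_##_   read 0 → write _, move R, go to s3
s3 | _[_]##_   read _ → write 0, move R, go to s2
s2 | _0[#]#_   read # → write 1, move L, go to s2
s2 | _[0]1#_   read 0 → write 0, move L, go to s3
s3 | [_]01#_   read _ → write 0, move R, go to s2
s2 | 0[0]1#_   read 0 → write 0, move L, go to s3
s3 | [0]01#_   read 0 → write _, move R, go to s3
s3 | _[0]1#_   read 0 → write _, move R, go to s3
s3 | __[1]#_   read 1 → write #, move R, go to s2
s2 | __#[#]_   read # → write 1, move L, go to s2
s2 | __[#]1_   read # → write 1, move L, go to s2
s2 | _[_]11_   read _ → write #, move R, go to s2
s2 | _#[1]1_   read 1 → write 0, move R, go to s1
s1 | _#0[1]_   read 1 → write _, move R, go to s0
s0 | _#0_[_]   read _ → write 0, move L, go to s2
s2 | _#0[_]0   read _ → write #, move R, go to s2
s2 | _#0#[0]   read 0 → write 0, move L, go to s3
s3 | _#0[#]0   read # → write _, move L, go to s1
s1 | _#[0]_0   read 0 → write _, move L, go to s1
s1 | _[#]__0
M halts after 20 transitions.

20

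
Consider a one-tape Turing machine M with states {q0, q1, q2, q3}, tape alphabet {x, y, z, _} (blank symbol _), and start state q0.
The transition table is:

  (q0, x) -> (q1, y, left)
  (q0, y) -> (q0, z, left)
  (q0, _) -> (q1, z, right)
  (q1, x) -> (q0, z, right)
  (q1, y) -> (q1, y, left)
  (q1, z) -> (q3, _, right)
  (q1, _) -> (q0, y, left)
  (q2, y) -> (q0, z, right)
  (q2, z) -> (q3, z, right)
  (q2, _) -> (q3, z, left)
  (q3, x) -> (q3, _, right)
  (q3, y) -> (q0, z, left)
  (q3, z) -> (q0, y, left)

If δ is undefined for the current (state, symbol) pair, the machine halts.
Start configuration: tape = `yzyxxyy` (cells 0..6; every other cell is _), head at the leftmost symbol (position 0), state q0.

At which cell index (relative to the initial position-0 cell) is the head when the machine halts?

state=q0 head=0 tape=_[y]zyxxyy_   (q0,y)→(q0,z,left)
state=q0 head=-1 tape=[_]zzyxxyy_   (q0,_)→(q1,z,right)
state=q1 head=0 tape=z[z]zyxxyy_   (q1,z)→(q3,_,right)
state=q3 head=1 tape=z_[z]yxxyy_   (q3,z)→(q0,y,left)
state=q0 head=0 tape=z[_]yyxxyy_   (q0,_)→(q1,z,right)
state=q1 head=1 tape=zz[y]yxxyy_   (q1,y)→(q1,y,left)
state=q1 head=0 tape=z[z]yyxxyy_   (q1,z)→(q3,_,right)
state=q3 head=1 tape=z_[y]yxxyy_   (q3,y)→(q0,z,left)
state=q0 head=0 tape=z[_]zyxxyy_   (q0,_)→(q1,z,right)
state=q1 head=1 tape=zz[z]yxxyy_   (q1,z)→(q3,_,right)
state=q3 head=2 tape=zz_[y]xxyy_   (q3,y)→(q0,z,left)
state=q0 head=1 tape=zz[_]zxxyy_   (q0,_)→(q1,z,right)
state=q1 head=2 tape=zzz[z]xxyy_   (q1,z)→(q3,_,right)
state=q3 head=3 tape=zzz_[x]xyy_   (q3,x)→(q3,_,right)
state=q3 head=4 tape=zzz__[x]yy_   (q3,x)→(q3,_,right)
state=q3 head=5 tape=zzz___[y]y_   (q3,y)→(q0,z,left)
state=q0 head=4 tape=zzz__[_]zy_   (q0,_)→(q1,z,right)
state=q1 head=5 tape=zzz__z[z]y_   (q1,z)→(q3,_,right)
state=q3 head=6 tape=zzz__z_[y]_   (q3,y)→(q0,z,left)
state=q0 head=5 tape=zzz__z[_]z_   (q0,_)→(q1,z,right)
state=q1 head=6 tape=zzz__zz[z]_   (q1,z)→(q3,_,right)
state=q3 head=7 tape=zzz__zz_[_]
At halt the head is at cell 7.

7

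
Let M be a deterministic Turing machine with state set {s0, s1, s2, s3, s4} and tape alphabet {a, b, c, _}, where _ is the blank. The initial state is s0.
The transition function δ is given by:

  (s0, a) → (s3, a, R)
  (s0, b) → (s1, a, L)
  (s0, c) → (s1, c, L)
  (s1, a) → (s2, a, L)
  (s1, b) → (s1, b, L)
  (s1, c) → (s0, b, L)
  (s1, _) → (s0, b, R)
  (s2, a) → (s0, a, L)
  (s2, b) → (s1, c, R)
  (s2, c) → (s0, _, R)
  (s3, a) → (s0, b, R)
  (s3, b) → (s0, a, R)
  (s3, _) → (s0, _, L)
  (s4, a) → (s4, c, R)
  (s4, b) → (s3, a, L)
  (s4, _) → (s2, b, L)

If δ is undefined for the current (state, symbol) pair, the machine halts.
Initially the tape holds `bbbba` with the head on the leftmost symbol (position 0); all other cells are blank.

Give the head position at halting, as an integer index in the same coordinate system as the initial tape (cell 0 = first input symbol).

5

s0 | __[b]bbba_   read b → write a, move L, go to s1
s1 | _[_]abbba_   read _ → write b, move R, go to s0
s0 | _b[a]bbba_   read a → write a, move R, go to s3
s3 | _ba[b]bba_   read b → write a, move R, go to s0
s0 | _baa[b]ba_   read b → write a, move L, go to s1
s1 | _ba[a]aba_   read a → write a, move L, go to s2
s2 | _b[a]aaba_   read a → write a, move L, go to s0
s0 | _[b]aaaba_   read b → write a, move L, go to s1
s1 | [_]aaaaba_   read _ → write b, move R, go to s0
s0 | b[a]aaaba_   read a → write a, move R, go to s3
s3 | ba[a]aaba_   read a → write b, move R, go to s0
s0 | bab[a]aba_   read a → write a, move R, go to s3
s3 | baba[a]ba_   read a → write b, move R, go to s0
s0 | babab[b]a_   read b → write a, move L, go to s1
s1 | baba[b]aa_   read b → write b, move L, go to s1
s1 | bab[a]baa_   read a → write a, move L, go to s2
s2 | ba[b]abaa_   read b → write c, move R, go to s1
s1 | bac[a]baa_   read a → write a, move L, go to s2
s2 | ba[c]abaa_   read c → write _, move R, go to s0
s0 | ba_[a]baa_   read a → write a, move R, go to s3
s3 | ba_a[b]aa_   read b → write a, move R, go to s0
s0 | ba_aa[a]a_   read a → write a, move R, go to s3
s3 | ba_aaa[a]_   read a → write b, move R, go to s0
s0 | ba_aaab[_]
At halt the head is at cell 5.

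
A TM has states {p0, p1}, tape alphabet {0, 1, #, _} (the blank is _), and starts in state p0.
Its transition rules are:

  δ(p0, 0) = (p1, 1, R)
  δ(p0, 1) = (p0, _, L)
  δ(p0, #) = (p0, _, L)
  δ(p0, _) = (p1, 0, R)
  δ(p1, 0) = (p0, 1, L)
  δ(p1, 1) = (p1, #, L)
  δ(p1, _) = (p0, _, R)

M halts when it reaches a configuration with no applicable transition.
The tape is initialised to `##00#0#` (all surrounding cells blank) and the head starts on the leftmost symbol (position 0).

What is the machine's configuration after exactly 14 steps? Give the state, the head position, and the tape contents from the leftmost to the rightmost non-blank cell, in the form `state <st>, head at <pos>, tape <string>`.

p0 | _[#]#00#0#   read # → write _, move L, go to p0
p0 | [_]_#00#0#   read _ → write 0, move R, go to p1
p1 | 0[_]#00#0#   read _ → write _, move R, go to p0
p0 | 0_[#]00#0#   read # → write _, move L, go to p0
p0 | 0[_]_00#0#   read _ → write 0, move R, go to p1
p1 | 00[_]00#0#   read _ → write _, move R, go to p0
p0 | 00_[0]0#0#   read 0 → write 1, move R, go to p1
p1 | 00_1[0]#0#   read 0 → write 1, move L, go to p0
p0 | 00_[1]1#0#   read 1 → write _, move L, go to p0
p0 | 00[_]_1#0#   read _ → write 0, move R, go to p1
p1 | 000[_]1#0#   read _ → write _, move R, go to p0
p0 | 000_[1]#0#   read 1 → write _, move L, go to p0
p0 | 000[_]_#0#   read _ → write 0, move R, go to p1
p1 | 0000[_]#0#   read _ → write _, move R, go to p0
p0 | 0000_[#]0#
After 14 steps: state p0, head at 4, tape 0000_#0#.

state p0, head at 4, tape 0000_#0#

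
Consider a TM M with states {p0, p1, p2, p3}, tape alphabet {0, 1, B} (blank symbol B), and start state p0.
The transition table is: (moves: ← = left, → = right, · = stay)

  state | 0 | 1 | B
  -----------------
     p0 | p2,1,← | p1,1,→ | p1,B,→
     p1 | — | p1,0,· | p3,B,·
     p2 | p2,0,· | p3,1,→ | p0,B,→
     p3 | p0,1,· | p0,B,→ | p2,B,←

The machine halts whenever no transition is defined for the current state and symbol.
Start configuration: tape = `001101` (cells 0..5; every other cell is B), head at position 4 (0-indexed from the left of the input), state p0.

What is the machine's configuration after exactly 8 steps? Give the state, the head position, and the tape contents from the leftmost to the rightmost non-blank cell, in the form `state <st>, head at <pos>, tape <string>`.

state p2, head at 5, tape 0011B1

state=p0 head=4 tape=0011[0]1B   (p0,0)→(p2,1,←)
state=p2 head=3 tape=001[1]11B   (p2,1)→(p3,1,→)
state=p3 head=4 tape=0011[1]1B   (p3,1)→(p0,B,→)
state=p0 head=5 tape=0011B[1]B   (p0,1)→(p1,1,→)
state=p1 head=6 tape=0011B1[B]   (p1,B)→(p3,B,·)
state=p3 head=6 tape=0011B1[B]   (p3,B)→(p2,B,←)
state=p2 head=5 tape=0011B[1]B   (p2,1)→(p3,1,→)
state=p3 head=6 tape=0011B1[B]   (p3,B)→(p2,B,←)
state=p2 head=5 tape=0011B[1]B
After 8 steps: state p2, head at 5, tape 0011B1.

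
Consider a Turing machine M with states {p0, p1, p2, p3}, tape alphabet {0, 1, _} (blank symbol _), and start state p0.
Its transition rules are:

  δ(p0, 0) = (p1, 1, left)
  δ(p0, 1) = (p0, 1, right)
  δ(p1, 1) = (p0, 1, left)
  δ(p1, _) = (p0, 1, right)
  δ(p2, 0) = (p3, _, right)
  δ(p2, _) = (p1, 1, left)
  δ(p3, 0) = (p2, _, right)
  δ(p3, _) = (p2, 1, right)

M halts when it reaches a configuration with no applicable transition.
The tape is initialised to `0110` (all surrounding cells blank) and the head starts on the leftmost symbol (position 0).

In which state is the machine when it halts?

p0

state=p0 head=0 tape=_[0]110_   (p0,0)→(p1,1,left)
state=p1 head=-1 tape=[_]1110_   (p1,_)→(p0,1,right)
state=p0 head=0 tape=1[1]110_   (p0,1)→(p0,1,right)
state=p0 head=1 tape=11[1]10_   (p0,1)→(p0,1,right)
state=p0 head=2 tape=111[1]0_   (p0,1)→(p0,1,right)
state=p0 head=3 tape=1111[0]_   (p0,0)→(p1,1,left)
state=p1 head=2 tape=111[1]1_   (p1,1)→(p0,1,left)
state=p0 head=1 tape=11[1]11_   (p0,1)→(p0,1,right)
state=p0 head=2 tape=111[1]1_   (p0,1)→(p0,1,right)
state=p0 head=3 tape=1111[1]_   (p0,1)→(p0,1,right)
state=p0 head=4 tape=11111[_]
No transition is defined for (p0, _); M halts in state p0.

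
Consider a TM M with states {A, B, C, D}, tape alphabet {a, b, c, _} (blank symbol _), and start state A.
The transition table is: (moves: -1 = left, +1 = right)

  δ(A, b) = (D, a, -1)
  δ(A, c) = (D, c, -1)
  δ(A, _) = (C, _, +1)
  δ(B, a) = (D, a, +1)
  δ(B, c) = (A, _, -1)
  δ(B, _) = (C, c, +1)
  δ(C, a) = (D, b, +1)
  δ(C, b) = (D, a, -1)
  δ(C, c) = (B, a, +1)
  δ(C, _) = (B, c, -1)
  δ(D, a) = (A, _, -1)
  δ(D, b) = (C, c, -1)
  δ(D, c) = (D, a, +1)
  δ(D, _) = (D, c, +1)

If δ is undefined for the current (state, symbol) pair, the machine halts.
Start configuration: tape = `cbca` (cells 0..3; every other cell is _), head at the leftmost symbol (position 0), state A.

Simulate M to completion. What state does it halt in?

state=A head=0 tape=_[c]bca   (A,c)→(D,c,-1)
state=D head=-1 tape=[_]cbca   (D,_)→(D,c,+1)
state=D head=0 tape=c[c]bca   (D,c)→(D,a,+1)
state=D head=1 tape=ca[b]ca   (D,b)→(C,c,-1)
state=C head=0 tape=c[a]cca   (C,a)→(D,b,+1)
state=D head=1 tape=cb[c]ca   (D,c)→(D,a,+1)
state=D head=2 tape=cba[c]a   (D,c)→(D,a,+1)
state=D head=3 tape=cbaa[a]   (D,a)→(A,_,-1)
state=A head=2 tape=cba[a]_
No transition is defined for (A, a); M halts in state A.

A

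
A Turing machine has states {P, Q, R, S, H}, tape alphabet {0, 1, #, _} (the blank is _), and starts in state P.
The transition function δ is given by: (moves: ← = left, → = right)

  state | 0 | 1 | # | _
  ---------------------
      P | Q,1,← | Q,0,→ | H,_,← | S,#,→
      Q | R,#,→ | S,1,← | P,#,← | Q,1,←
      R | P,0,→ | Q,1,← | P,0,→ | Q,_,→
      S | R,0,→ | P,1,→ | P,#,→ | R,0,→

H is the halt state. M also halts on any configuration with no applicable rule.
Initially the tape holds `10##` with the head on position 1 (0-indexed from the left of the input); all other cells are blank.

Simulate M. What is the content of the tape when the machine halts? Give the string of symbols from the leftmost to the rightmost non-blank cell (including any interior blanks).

#_#1##

state=P head=1 tape=__1[0]##   (P,0)→(Q,1,←)
state=Q head=0 tape=__[1]1##   (Q,1)→(S,1,←)
state=S head=-1 tape=_[_]11##   (S,_)→(R,0,→)
state=R head=0 tape=_0[1]1##   (R,1)→(Q,1,←)
state=Q head=-1 tape=_[0]11##   (Q,0)→(R,#,→)
state=R head=0 tape=_#[1]1##   (R,1)→(Q,1,←)
state=Q head=-1 tape=_[#]11##   (Q,#)→(P,#,←)
state=P head=-2 tape=[_]#11##   (P,_)→(S,#,→)
state=S head=-1 tape=#[#]11##   (S,#)→(P,#,→)
state=P head=0 tape=##[1]1##   (P,1)→(Q,0,→)
state=Q head=1 tape=##0[1]##   (Q,1)→(S,1,←)
state=S head=0 tape=##[0]1##   (S,0)→(R,0,→)
state=R head=1 tape=##0[1]##   (R,1)→(Q,1,←)
state=Q head=0 tape=##[0]1##   (Q,0)→(R,#,→)
state=R head=1 tape=###[1]##   (R,1)→(Q,1,←)
state=Q head=0 tape=##[#]1##   (Q,#)→(P,#,←)
state=P head=-1 tape=#[#]#1##   (P,#)→(H,_,←)
state=H head=-2 tape=[#]_#1##
The non-blank tape span at halt is #_#1##.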